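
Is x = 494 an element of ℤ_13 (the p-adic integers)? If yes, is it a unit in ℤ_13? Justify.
x ∈ ℤ_13 but not a unit; v_13(x) = 1 > 0

ℤ_13 = {x ∈ ℚ_13 : v_13(x) ≥ 0} and ℤ_13^× = {x ∈ ℤ_13 : v_13(x) = 0}. Here v_13(494) = v_13(num) − v_13(den) = 1; compare against these criteria.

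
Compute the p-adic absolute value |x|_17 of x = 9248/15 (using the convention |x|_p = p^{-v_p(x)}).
|9248/15|_17 = 1/289

Step 1 — compute v_17(x) by factoring powers of 17 out of the numerator and denominator: v_17(9248/15) = 2. Step 2 — apply |x|_p = p^{-v_p(x)} = 17^{-2} = 1/289.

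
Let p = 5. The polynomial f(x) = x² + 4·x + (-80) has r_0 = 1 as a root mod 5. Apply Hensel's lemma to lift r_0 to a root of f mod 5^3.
r_2 = 76 (mod 125)

Hensel: r_{i+1} = r_i − f(r_i)·(f′(r_i))^{-1} mod 5^{i+2}, f′(x) = 2x + 4. Iterate:
  r_0 = 1 (mod 5)
  r_1 = 1 (mod 25)
  r_2 = 76 (mod 125)
Final: r = 76 satisfies f(r) ≡ 0 mod 5^3.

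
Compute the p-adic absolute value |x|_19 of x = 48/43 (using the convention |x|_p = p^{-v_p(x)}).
|48/43|_19 = 1

Step 1 — compute v_19(x) by factoring powers of 19 out of the numerator and denominator: v_19(48/43) = 0. Step 2 — apply |x|_p = p^{-v_p(x)} = 19^{0} = 1.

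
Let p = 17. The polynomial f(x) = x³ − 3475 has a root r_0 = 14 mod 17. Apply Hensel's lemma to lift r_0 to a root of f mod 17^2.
r_1 = 116 (mod 289)

Hensel: r_{i+1} = r_i − f(r_i)/f′(r_i) mod 17^{i+2}, where f′(x) = 3x². Iterate:
  r_0 = 14 (mod 17)
  r_1 = 116 (mod 289)
Final: r = 116 with f(r) ≡ 0 mod 17^2.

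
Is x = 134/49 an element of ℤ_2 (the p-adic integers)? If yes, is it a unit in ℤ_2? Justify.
x ∈ ℤ_2 but not a unit; v_2(x) = 1 > 0

ℤ_2 = {x ∈ ℚ_2 : v_2(x) ≥ 0} and ℤ_2^× = {x ∈ ℤ_2 : v_2(x) = 0}. Here v_2(134/49) = v_2(num) − v_2(den) = 1; compare against these criteria.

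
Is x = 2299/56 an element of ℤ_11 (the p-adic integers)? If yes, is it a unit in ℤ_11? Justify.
x ∈ ℤ_11 but not a unit; v_11(x) = 2 > 0

ℤ_11 = {x ∈ ℚ_11 : v_11(x) ≥ 0} and ℤ_11^× = {x ∈ ℤ_11 : v_11(x) = 0}. Here v_11(2299/56) = v_11(num) − v_11(den) = 2; compare against these criteria.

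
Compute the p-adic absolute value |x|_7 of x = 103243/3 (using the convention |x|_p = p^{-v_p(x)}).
|103243/3|_7 = 1/2401

Step 1 — compute v_7(x) by factoring powers of 7 out of the numerator and denominator: v_7(103243/3) = 4. Step 2 — apply |x|_p = p^{-v_p(x)} = 7^{-4} = 1/2401.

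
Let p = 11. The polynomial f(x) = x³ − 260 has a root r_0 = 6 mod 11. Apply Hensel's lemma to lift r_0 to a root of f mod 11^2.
r_1 = 105 (mod 121)

Hensel: r_{i+1} = r_i − f(r_i)/f′(r_i) mod 11^{i+2}, where f′(x) = 3x². Iterate:
  r_0 = 6 (mod 11)
  r_1 = 105 (mod 121)
Final: r = 105 with f(r) ≡ 0 mod 11^2.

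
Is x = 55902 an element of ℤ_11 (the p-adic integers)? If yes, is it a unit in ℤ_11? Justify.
x ∈ ℤ_11 but not a unit; v_11(x) = 3 > 0

ℤ_11 = {x ∈ ℚ_11 : v_11(x) ≥ 0} and ℤ_11^× = {x ∈ ℤ_11 : v_11(x) = 0}. Here v_11(55902) = v_11(num) − v_11(den) = 3; compare against these criteria.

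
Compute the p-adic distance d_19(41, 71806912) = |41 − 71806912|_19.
d_19(41, 71806912) = 1/2476099

Step 1 — x − y = 41 − 71806912 = -71806871. Step 2 — v_19(-71806871) = 5 (factor: -71806871 = −(19^5 · 29); the sign does not affect v_p). Step 3 — |x − y|_19 = 19^{-5} = 1/2476099.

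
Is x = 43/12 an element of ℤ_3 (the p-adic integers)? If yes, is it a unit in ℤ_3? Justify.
x ∉ ℤ_3 (v_3(x) = -1 < 0)

ℤ_3 = {x ∈ ℚ_3 : v_3(x) ≥ 0} and ℤ_3^× = {x ∈ ℤ_3 : v_3(x) = 0}. Here v_3(43/12) = v_3(num) − v_3(den) = -1; compare against these criteria.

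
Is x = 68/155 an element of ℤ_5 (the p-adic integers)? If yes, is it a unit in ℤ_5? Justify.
x ∉ ℤ_5 (v_5(x) = -1 < 0)

ℤ_5 = {x ∈ ℚ_5 : v_5(x) ≥ 0} and ℤ_5^× = {x ∈ ℤ_5 : v_5(x) = 0}. Here v_5(68/155) = v_5(num) − v_5(den) = -1; compare against these criteria.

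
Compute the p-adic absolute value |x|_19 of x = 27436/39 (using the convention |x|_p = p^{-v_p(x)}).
|27436/39|_19 = 1/6859

Step 1 — compute v_19(x) by factoring powers of 19 out of the numerator and denominator: v_19(27436/39) = 3. Step 2 — apply |x|_p = p^{-v_p(x)} = 19^{-3} = 1/6859.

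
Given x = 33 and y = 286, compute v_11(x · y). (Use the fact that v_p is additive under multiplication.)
v_11(9438) = 2

v_p(x) = 1 (factor: 33 = 11^1 · 3); v_p(y) = 1 (factor: 286 = 11^1 · 26). Additivity: v_p(xy) = v_p(x) + v_p(y) = 1 + 1 = 2. (Direct check: xy = 9438 = 11^2 · (78).)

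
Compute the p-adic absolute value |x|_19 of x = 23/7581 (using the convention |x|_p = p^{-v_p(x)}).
|23/7581|_19 = 361

Step 1 — compute v_19(x) by factoring powers of 19 out of the numerator and denominator: v_19(23/7581) = -2. Step 2 — apply |x|_p = p^{-v_p(x)} = 19^{2} = 361.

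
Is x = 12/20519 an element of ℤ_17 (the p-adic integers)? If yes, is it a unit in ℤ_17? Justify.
x ∉ ℤ_17 (v_17(x) = -2 < 0)

ℤ_17 = {x ∈ ℚ_17 : v_17(x) ≥ 0} and ℤ_17^× = {x ∈ ℤ_17 : v_17(x) = 0}. Here v_17(12/20519) = v_17(num) − v_17(den) = -2; compare against these criteria.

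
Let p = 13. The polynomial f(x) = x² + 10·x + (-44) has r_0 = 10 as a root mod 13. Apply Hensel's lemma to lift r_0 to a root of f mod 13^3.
r_2 = 1492 (mod 2197)

Hensel: r_{i+1} = r_i − f(r_i)·(f′(r_i))^{-1} mod 13^{i+2}, f′(x) = 2x + 10. Iterate:
  r_0 = 10 (mod 13)
  r_1 = 140 (mod 169)
  r_2 = 1492 (mod 2197)
Final: r = 1492 satisfies f(r) ≡ 0 mod 13^3.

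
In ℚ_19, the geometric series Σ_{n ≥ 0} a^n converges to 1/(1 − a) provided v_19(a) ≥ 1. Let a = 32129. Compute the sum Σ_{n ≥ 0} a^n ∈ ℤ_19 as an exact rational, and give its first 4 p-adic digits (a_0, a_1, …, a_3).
Σ a^n = 1/(1 − a) = -1/32128;  first 4 digits = (1, 0, 13, 4)

v_19(a) = 2 ≥ 1, so the series converges in ℤ_19 to 1/(1 − a) = 1/(1 − 32129) = -1/32128. Expand this rational in ℤ_19: compute digits iteratively via d_i = x_i mod 19, x_{i+1} = (x_i − d_i)/19. The first 4 digits are (1, 0, 13, 4).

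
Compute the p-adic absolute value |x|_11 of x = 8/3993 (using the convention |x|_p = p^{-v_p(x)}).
|8/3993|_11 = 1331

Step 1 — compute v_11(x) by factoring powers of 11 out of the numerator and denominator: v_11(8/3993) = -3. Step 2 — apply |x|_p = p^{-v_p(x)} = 11^{3} = 1331.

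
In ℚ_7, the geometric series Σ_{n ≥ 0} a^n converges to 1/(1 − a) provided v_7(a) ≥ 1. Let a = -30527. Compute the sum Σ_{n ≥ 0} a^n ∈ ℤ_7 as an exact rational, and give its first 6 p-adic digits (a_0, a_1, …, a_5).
Σ a^n = 1/(1 − a) = 1/30528;  first 6 digits = (1, 0, 0, 2, 1, 5)

v_7(a) = 3 ≥ 1, so the series converges in ℤ_7 to 1/(1 − a) = 1/(1 − (-30527)) = 1/30528. Expand this rational in ℤ_7: compute digits iteratively via d_i = x_i mod 7, x_{i+1} = (x_i − d_i)/7. The first 6 digits are (1, 0, 0, 2, 1, 5).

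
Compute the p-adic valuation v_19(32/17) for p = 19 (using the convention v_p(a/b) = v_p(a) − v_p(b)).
v_19(32/17) = 0

Factor powers of 19 from the numerator and denominator of the reduced fraction: 32 = 19^0 · 32 and 17 = 19^0 · 17. Apply v_p(a/b) = v_p(a) − v_p(b): v_19(32/17) = 0 − 0 = 0.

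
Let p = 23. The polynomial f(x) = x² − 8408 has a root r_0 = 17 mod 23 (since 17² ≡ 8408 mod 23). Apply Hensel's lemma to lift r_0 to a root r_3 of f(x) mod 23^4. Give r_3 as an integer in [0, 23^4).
r_3 = 217068 (mod 279841)

Hensel's recurrence: r_{i+1} = r_i − f(r_i)·(f′(r_i))^{-1} mod 23^{i+2}, with f′(x) = 2x. Iterate:
  r_0 = 17 (mod 23)
  r_1 = 178 (mod 529)
  r_2 = 10229 (mod 12167)
  r_3 = 217068 (mod 279841)
Final: r_3 = 217068, and one checks f(r_3) ≡ 0 mod 23^4.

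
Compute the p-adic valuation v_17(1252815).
v_17(1252815) = 4

v_17(n) is the largest exponent k such that 17^k divides n. Factor out: 1252815 = 17^4 · 15. (Sign doesn't affect v_p.) So v_17(1252815) = 4.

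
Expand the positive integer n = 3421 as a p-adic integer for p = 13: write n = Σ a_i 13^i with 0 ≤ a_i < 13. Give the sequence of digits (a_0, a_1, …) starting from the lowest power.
(a_0, a_1, …) = (2, 3, 7, 1)

Repeated division by 13 gives the digits low-to-high: 3421 = 2 + 3·13^1 + 7·13^2 + 1·13^3. Digit sequence: (2, 3, 7, 1).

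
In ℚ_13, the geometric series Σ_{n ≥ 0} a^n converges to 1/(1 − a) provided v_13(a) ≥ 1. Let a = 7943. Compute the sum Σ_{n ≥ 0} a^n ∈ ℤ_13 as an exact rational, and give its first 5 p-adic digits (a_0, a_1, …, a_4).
Σ a^n = 1/(1 − a) = -1/7942;  first 5 digits = (1, 0, 8, 3, 12)

v_13(a) = 2 ≥ 1, so the series converges in ℤ_13 to 1/(1 − a) = 1/(1 − 7943) = -1/7942. Expand this rational in ℤ_13: compute digits iteratively via d_i = x_i mod 13, x_{i+1} = (x_i − d_i)/13. The first 5 digits are (1, 0, 8, 3, 12).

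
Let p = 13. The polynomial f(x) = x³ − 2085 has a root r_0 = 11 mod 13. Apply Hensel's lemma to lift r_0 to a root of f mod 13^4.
r_3 = 22241 (mod 28561)

Hensel: r_{i+1} = r_i − f(r_i)/f′(r_i) mod 13^{i+2}, where f′(x) = 3x². Iterate:
  r_0 = 11 (mod 13)
  r_1 = 102 (mod 169)
  r_2 = 271 (mod 2197)
  r_3 = 22241 (mod 28561)
Final: r = 22241 with f(r) ≡ 0 mod 13^4.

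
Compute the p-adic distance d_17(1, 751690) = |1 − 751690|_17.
d_17(1, 751690) = 1/83521

Step 1 — x − y = 1 − 751690 = -751689. Step 2 — v_17(-751689) = 4 (factor: -751689 = −(17^4 · 9); the sign does not affect v_p). Step 3 — |x − y|_17 = 17^{-4} = 1/83521.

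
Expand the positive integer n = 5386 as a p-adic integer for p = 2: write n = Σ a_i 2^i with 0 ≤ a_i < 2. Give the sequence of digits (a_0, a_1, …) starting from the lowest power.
(a_0, a_1, …) = (0, 1, 0, 1, 0, 0, 0, 0, 1, 0, 1, 0, 1)

Repeated division by 2 gives the digits low-to-high: 5386 = 1·2^1 + 1·2^3 + 1·2^8 + 1·2^10 + 1·2^12. Digit sequence: (0, 1, 0, 1, 0, 0, 0, 0, 1, 0, 1, 0, 1).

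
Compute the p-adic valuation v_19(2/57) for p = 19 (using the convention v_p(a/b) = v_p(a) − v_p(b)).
v_19(2/57) = -1

Factor powers of 19 from the numerator and denominator of the reduced fraction: 2 = 19^0 · 2 and 57 = 19^1 · 3. Apply v_p(a/b) = v_p(a) − v_p(b): v_19(2/57) = 0 − 1 = -1.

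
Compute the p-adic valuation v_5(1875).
v_5(1875) = 4

v_5(n) is the largest exponent k such that 5^k divides n. Factor out: 1875 = 5^4 · 3. (Sign doesn't affect v_p.) So v_5(1875) = 4.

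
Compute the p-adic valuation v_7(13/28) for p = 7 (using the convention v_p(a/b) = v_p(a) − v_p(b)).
v_7(13/28) = -1

Factor powers of 7 from the numerator and denominator of the reduced fraction: 13 = 7^0 · 13 and 28 = 7^1 · 4. Apply v_p(a/b) = v_p(a) − v_p(b): v_7(13/28) = 0 − 1 = -1.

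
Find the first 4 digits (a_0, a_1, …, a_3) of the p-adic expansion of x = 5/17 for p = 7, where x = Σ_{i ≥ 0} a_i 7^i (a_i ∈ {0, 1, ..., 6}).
(a_0, …, a_3) = (4, 4, 1, 1)

v_7(5/17) = 0 (numerator and denominator both coprime to 7), so x ∈ ℤ_7^×. Compute digits iteratively via a_i = x_i mod 7, x_{i+1} = (x_i − a_i)/7, with x_0 = x:
  x_0 = 5/17;  a_0 = 4;  x_1 = (x_0 − 4)/7 = -9/17
  x_1 = -9/17;  a_1 = 4;  x_2 = (x_1 − 4)/7 = -11/17
  x_2 = -11/17;  a_2 = 1;  x_3 = (x_2 − 1)/7 = -4/17
  x_3 = -4/17;  a_3 = 1;  x_4 = (x_3 − 1)/7 = -3/17
Digits: (4, 4, 1, 1).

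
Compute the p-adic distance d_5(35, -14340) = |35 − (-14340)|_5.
d_5(35, -14340) = 1/625

Step 1 — x − y = 35 − (-14340) = 14375. Step 2 — v_5(14375) = 4 (factor: 14375 = (5^4 · 23); the sign does not affect v_p). Step 3 — |x − y|_5 = 5^{-4} = 1/625.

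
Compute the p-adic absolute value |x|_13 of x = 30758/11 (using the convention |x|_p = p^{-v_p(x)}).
|30758/11|_13 = 1/2197

Step 1 — compute v_13(x) by factoring powers of 13 out of the numerator and denominator: v_13(30758/11) = 3. Step 2 — apply |x|_p = p^{-v_p(x)} = 13^{-3} = 1/2197.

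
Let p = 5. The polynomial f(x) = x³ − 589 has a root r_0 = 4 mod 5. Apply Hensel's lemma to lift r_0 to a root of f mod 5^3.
r_2 = 54 (mod 125)

Hensel: r_{i+1} = r_i − f(r_i)/f′(r_i) mod 5^{i+2}, where f′(x) = 3x². Iterate:
  r_0 = 4 (mod 5)
  r_1 = 4 (mod 25)
  r_2 = 54 (mod 125)
Final: r = 54 with f(r) ≡ 0 mod 5^3.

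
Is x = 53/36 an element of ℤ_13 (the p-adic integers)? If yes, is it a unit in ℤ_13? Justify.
x ∈ ℤ_13^× (unit); v_13(x) = 0

ℤ_13 = {x ∈ ℚ_13 : v_13(x) ≥ 0} and ℤ_13^× = {x ∈ ℤ_13 : v_13(x) = 0}. Here v_13(53/36) = v_13(num) − v_13(den) = 0; compare against these criteria.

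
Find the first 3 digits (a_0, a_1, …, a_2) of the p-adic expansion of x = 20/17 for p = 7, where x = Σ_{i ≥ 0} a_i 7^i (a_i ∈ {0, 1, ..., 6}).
(a_0, …, a_2) = (2, 4, 6)

v_7(20/17) = 0 (numerator and denominator both coprime to 7), so x ∈ ℤ_7^×. Compute digits iteratively via a_i = x_i mod 7, x_{i+1} = (x_i − a_i)/7, with x_0 = x:
  x_0 = 20/17;  a_0 = 2;  x_1 = (x_0 − 2)/7 = -2/17
  x_1 = -2/17;  a_1 = 4;  x_2 = (x_1 − 4)/7 = -10/17
  x_2 = -10/17;  a_2 = 6;  x_3 = (x_2 − 6)/7 = -16/17
Digits: (2, 4, 6).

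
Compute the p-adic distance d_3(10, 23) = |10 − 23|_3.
d_3(10, 23) = 1

Step 1 — x − y = 10 − 23 = -13. Step 2 — v_3(-13) = 0 (factor: -13 = −(3^0 · 13); the sign does not affect v_p). Step 3 — |x − y|_3 = 3^{0} = 1.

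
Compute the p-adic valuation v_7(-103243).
v_7(-103243) = 4

v_7(n) is the largest exponent k such that 7^k divides n. Factor out: -103243 = -7^4 · 43. (Sign doesn't affect v_p.) So v_7(-103243) = 4.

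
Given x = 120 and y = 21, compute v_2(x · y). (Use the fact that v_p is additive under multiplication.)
v_2(2520) = 3

v_p(x) = 3 (factor: 120 = 2^3 · 15); v_p(y) = 0 (factor: 21 = 2^0 · 21). Additivity: v_p(xy) = v_p(x) + v_p(y) = 3 + 0 = 3. (Direct check: xy = 2520 = 2^3 · (315).)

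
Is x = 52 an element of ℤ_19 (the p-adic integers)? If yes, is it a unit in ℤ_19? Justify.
x ∈ ℤ_19^× (unit); v_19(x) = 0

ℤ_19 = {x ∈ ℚ_19 : v_19(x) ≥ 0} and ℤ_19^× = {x ∈ ℤ_19 : v_19(x) = 0}. Here v_19(52) = v_19(num) − v_19(den) = 0; compare against these criteria.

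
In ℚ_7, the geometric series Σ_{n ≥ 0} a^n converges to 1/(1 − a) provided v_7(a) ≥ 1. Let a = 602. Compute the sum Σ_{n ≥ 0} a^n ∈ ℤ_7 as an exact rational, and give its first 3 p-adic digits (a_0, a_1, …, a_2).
Σ a^n = 1/(1 − a) = -1/601;  first 3 digits = (1, 2, 2)

v_7(a) = 1 ≥ 1, so the series converges in ℤ_7 to 1/(1 − a) = 1/(1 − 602) = -1/601. Expand this rational in ℤ_7: compute digits iteratively via d_i = x_i mod 7, x_{i+1} = (x_i − d_i)/7. The first 3 digits are (1, 2, 2).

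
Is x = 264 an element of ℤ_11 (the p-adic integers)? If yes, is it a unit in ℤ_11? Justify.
x ∈ ℤ_11 but not a unit; v_11(x) = 1 > 0

ℤ_11 = {x ∈ ℚ_11 : v_11(x) ≥ 0} and ℤ_11^× = {x ∈ ℤ_11 : v_11(x) = 0}. Here v_11(264) = v_11(num) − v_11(den) = 1; compare against these criteria.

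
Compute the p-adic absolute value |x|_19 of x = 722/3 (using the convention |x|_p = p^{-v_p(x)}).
|722/3|_19 = 1/361

Step 1 — compute v_19(x) by factoring powers of 19 out of the numerator and denominator: v_19(722/3) = 2. Step 2 — apply |x|_p = p^{-v_p(x)} = 19^{-2} = 1/361.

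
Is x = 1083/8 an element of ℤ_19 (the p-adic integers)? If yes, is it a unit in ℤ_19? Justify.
x ∈ ℤ_19 but not a unit; v_19(x) = 2 > 0

ℤ_19 = {x ∈ ℚ_19 : v_19(x) ≥ 0} and ℤ_19^× = {x ∈ ℤ_19 : v_19(x) = 0}. Here v_19(1083/8) = v_19(num) − v_19(den) = 2; compare against these criteria.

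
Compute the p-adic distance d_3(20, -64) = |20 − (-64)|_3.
d_3(20, -64) = 1/3

Step 1 — x − y = 20 − (-64) = 84. Step 2 — v_3(84) = 1 (factor: 84 = (3^1 · 28); the sign does not affect v_p). Step 3 — |x − y|_3 = 3^{-1} = 1/3.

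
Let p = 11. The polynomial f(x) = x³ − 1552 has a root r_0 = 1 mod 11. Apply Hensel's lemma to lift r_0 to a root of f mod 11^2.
r_1 = 34 (mod 121)

Hensel: r_{i+1} = r_i − f(r_i)/f′(r_i) mod 11^{i+2}, where f′(x) = 3x². Iterate:
  r_0 = 1 (mod 11)
  r_1 = 34 (mod 121)
Final: r = 34 with f(r) ≡ 0 mod 11^2.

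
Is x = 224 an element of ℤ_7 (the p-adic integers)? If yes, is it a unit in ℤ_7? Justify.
x ∈ ℤ_7 but not a unit; v_7(x) = 1 > 0

ℤ_7 = {x ∈ ℚ_7 : v_7(x) ≥ 0} and ℤ_7^× = {x ∈ ℤ_7 : v_7(x) = 0}. Here v_7(224) = v_7(num) − v_7(den) = 1; compare against these criteria.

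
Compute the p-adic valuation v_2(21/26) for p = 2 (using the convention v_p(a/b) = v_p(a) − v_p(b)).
v_2(21/26) = -1

Factor powers of 2 from the numerator and denominator of the reduced fraction: 21 = 2^0 · 21 and 26 = 2^1 · 13. Apply v_p(a/b) = v_p(a) − v_p(b): v_2(21/26) = 0 − 1 = -1.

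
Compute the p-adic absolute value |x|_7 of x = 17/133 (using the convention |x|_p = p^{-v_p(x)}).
|17/133|_7 = 7

Step 1 — compute v_7(x) by factoring powers of 7 out of the numerator and denominator: v_7(17/133) = -1. Step 2 — apply |x|_p = p^{-v_p(x)} = 7^{1} = 7.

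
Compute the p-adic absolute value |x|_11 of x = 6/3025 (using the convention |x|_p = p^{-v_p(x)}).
|6/3025|_11 = 121

Step 1 — compute v_11(x) by factoring powers of 11 out of the numerator and denominator: v_11(6/3025) = -2. Step 2 — apply |x|_p = p^{-v_p(x)} = 11^{2} = 121.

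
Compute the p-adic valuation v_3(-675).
v_3(-675) = 3

v_3(n) is the largest exponent k such that 3^k divides n. Factor out: -675 = -3^3 · 25. (Sign doesn't affect v_p.) So v_3(-675) = 3.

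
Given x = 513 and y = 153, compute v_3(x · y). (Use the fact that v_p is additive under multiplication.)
v_3(78489) = 5

v_p(x) = 3 (factor: 513 = 3^3 · 19); v_p(y) = 2 (factor: 153 = 3^2 · 17). Additivity: v_p(xy) = v_p(x) + v_p(y) = 3 + 2 = 5. (Direct check: xy = 78489 = 3^5 · (323).)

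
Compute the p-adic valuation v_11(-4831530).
v_11(-4831530) = 5

v_11(n) is the largest exponent k such that 11^k divides n. Factor out: -4831530 = -11^5 · 30. (Sign doesn't affect v_p.) So v_11(-4831530) = 5.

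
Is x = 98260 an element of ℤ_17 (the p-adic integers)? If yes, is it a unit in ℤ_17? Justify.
x ∈ ℤ_17 but not a unit; v_17(x) = 3 > 0

ℤ_17 = {x ∈ ℚ_17 : v_17(x) ≥ 0} and ℤ_17^× = {x ∈ ℤ_17 : v_17(x) = 0}. Here v_17(98260) = v_17(num) − v_17(den) = 3; compare against these criteria.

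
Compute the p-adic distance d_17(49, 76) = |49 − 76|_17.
d_17(49, 76) = 1

Step 1 — x − y = 49 − 76 = -27. Step 2 — v_17(-27) = 0 (factor: -27 = −(17^0 · 27); the sign does not affect v_p). Step 3 — |x − y|_17 = 17^{0} = 1.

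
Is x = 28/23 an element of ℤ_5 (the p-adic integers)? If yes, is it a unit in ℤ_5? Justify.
x ∈ ℤ_5^× (unit); v_5(x) = 0

ℤ_5 = {x ∈ ℚ_5 : v_5(x) ≥ 0} and ℤ_5^× = {x ∈ ℤ_5 : v_5(x) = 0}. Here v_5(28/23) = v_5(num) − v_5(den) = 0; compare against these criteria.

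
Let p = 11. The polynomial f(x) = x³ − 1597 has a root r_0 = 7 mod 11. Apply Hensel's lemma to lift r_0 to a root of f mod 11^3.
r_2 = 623 (mod 1331)

Hensel: r_{i+1} = r_i − f(r_i)/f′(r_i) mod 11^{i+2}, where f′(x) = 3x². Iterate:
  r_0 = 7 (mod 11)
  r_1 = 18 (mod 121)
  r_2 = 623 (mod 1331)
Final: r = 623 with f(r) ≡ 0 mod 11^3.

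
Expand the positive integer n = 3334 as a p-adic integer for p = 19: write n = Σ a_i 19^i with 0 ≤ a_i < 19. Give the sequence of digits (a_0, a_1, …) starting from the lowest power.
(a_0, a_1, …) = (9, 4, 9)

Repeated division by 19 gives the digits low-to-high: 3334 = 9 + 4·19^1 + 9·19^2. Digit sequence: (9, 4, 9).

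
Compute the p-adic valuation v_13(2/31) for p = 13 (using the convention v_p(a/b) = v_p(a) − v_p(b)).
v_13(2/31) = 0

Factor powers of 13 from the numerator and denominator of the reduced fraction: 2 = 13^0 · 2 and 31 = 13^0 · 31. Apply v_p(a/b) = v_p(a) − v_p(b): v_13(2/31) = 0 − 0 = 0.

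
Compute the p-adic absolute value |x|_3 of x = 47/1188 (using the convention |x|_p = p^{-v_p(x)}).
|47/1188|_3 = 27

Step 1 — compute v_3(x) by factoring powers of 3 out of the numerator and denominator: v_3(47/1188) = -3. Step 2 — apply |x|_p = p^{-v_p(x)} = 3^{3} = 27.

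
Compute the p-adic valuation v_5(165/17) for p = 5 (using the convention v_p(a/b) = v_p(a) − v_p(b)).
v_5(165/17) = 1

Factor powers of 5 from the numerator and denominator of the reduced fraction: 165 = 5^1 · 33 and 17 = 5^0 · 17. Apply v_p(a/b) = v_p(a) − v_p(b): v_5(165/17) = 1 − 0 = 1.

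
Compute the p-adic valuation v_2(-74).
v_2(-74) = 1

v_2(n) is the largest exponent k such that 2^k divides n. Factor out: -74 = -2^1 · 37. (Sign doesn't affect v_p.) So v_2(-74) = 1.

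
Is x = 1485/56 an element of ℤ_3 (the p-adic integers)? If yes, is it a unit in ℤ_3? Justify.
x ∈ ℤ_3 but not a unit; v_3(x) = 3 > 0

ℤ_3 = {x ∈ ℚ_3 : v_3(x) ≥ 0} and ℤ_3^× = {x ∈ ℤ_3 : v_3(x) = 0}. Here v_3(1485/56) = v_3(num) − v_3(den) = 3; compare against these criteria.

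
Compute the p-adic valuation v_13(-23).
v_13(-23) = 0

v_13(n) is the largest exponent k such that 13^k divides n. Factor out: -23 = -13^0 · 23. (Sign doesn't affect v_p.) So v_13(-23) = 0.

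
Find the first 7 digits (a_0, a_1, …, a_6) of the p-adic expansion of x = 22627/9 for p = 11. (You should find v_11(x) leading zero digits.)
(a_0, …, a_6) = (0, 0, 0, 8, 8, 9, 4)

v_11(22627/9) = 3, so a_0 = ... = a_2 = 0. Factor out: x = 11^3 · u with u = 17/9 a unit in ℤ_11. Expand u iteratively via a_{v+i} = u_i mod 11, u_{i+1} = (u_i − a_{v+i})/11:
  u_0 = 17/9;  a_3 = 8;  u_1 = (u_0 − 8)/11 = -5/9
  u_1 = -5/9;  a_4 = 8;  u_2 = (u_1 − 8)/11 = -7/9
  u_2 = -7/9;  a_5 = 9;  u_3 = (u_2 − 9)/11 = -8/9
  u_3 = -8/9;  a_6 = 4;  u_4 = (u_3 − 4)/11 = -4/9
Digits: (0, 0, 0, 8, 8, 9, 4).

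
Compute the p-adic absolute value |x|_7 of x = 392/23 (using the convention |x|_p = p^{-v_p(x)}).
|392/23|_7 = 1/49

Step 1 — compute v_7(x) by factoring powers of 7 out of the numerator and denominator: v_7(392/23) = 2. Step 2 — apply |x|_p = p^{-v_p(x)} = 7^{-2} = 1/49.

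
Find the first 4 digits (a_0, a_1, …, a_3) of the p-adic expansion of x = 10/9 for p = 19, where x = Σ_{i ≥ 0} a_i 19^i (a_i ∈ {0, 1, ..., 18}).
(a_0, …, a_3) = (18, 16, 16, 16)

v_19(10/9) = 0 (numerator and denominator both coprime to 19), so x ∈ ℤ_19^×. Compute digits iteratively via a_i = x_i mod 19, x_{i+1} = (x_i − a_i)/19, with x_0 = x:
  x_0 = 10/9;  a_0 = 18;  x_1 = (x_0 − 18)/19 = -8/9
  x_1 = -8/9;  a_1 = 16;  x_2 = (x_1 − 16)/19 = -8/9
  x_2 = -8/9;  a_2 = 16;  x_3 = (x_2 − 16)/19 = -8/9
  x_3 = -8/9;  a_3 = 16;  x_4 = (x_3 − 16)/19 = -8/9
Digits: (18, 16, 16, 16).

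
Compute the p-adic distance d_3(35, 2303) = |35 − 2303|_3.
d_3(35, 2303) = 1/81

Step 1 — x − y = 35 − 2303 = -2268. Step 2 — v_3(-2268) = 4 (factor: -2268 = −(3^4 · 28); the sign does not affect v_p). Step 3 — |x − y|_3 = 3^{-4} = 1/81.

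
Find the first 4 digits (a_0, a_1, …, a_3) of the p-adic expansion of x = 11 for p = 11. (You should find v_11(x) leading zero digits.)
(a_0, …, a_3) = (0, 1, 0, 0)

v_11(11) = 1, so a_0 = ... = a_0 = 0. Factor out: x = 11^1 · u with u = 1 a unit in ℤ_11. Expand u iteratively via a_{v+i} = u_i mod 11, u_{i+1} = (u_i − a_{v+i})/11:
  u_0 = 1;  a_1 = 1;  u_1 = (u_0 − 1)/11 = 0
  u_1 = 0;  a_2 = 0;  u_2 = (u_1 − 0)/11 = 0
  u_2 = 0;  a_3 = 0;  u_3 = (u_2 − 0)/11 = 0
Digits: (0, 1, 0, 0).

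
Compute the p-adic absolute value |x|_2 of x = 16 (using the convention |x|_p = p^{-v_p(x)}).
|16|_2 = 1/16

Step 1 — compute v_2(x) by factoring powers of 2 out of the numerator and denominator: v_2(16) = 4. Step 2 — apply |x|_p = p^{-v_p(x)} = 2^{-4} = 1/16.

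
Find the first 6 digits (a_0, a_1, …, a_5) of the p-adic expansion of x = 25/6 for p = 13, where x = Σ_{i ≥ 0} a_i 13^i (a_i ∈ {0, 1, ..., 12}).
(a_0, …, a_5) = (2, 11, 10, 10, 10, 10)

v_13(25/6) = 0 (numerator and denominator both coprime to 13), so x ∈ ℤ_13^×. Compute digits iteratively via a_i = x_i mod 13, x_{i+1} = (x_i − a_i)/13, with x_0 = x:
  x_0 = 25/6;  a_0 = 2;  x_1 = (x_0 − 2)/13 = 1/6
  x_1 = 1/6;  a_1 = 11;  x_2 = (x_1 − 11)/13 = -5/6
  x_2 = -5/6;  a_2 = 10;  x_3 = (x_2 − 10)/13 = -5/6
  x_3 = -5/6;  a_3 = 10;  x_4 = (x_3 − 10)/13 = -5/6
  x_4 = -5/6;  a_4 = 10;  x_5 = (x_4 − 10)/13 = -5/6
  x_5 = -5/6;  a_5 = 10;  x_6 = (x_5 − 10)/13 = -5/6
Digits: (2, 11, 10, 10, 10, 10).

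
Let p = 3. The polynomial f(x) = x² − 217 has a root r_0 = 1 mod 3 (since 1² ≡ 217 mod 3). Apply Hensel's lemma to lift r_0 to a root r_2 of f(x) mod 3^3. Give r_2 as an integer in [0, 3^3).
r_2 = 1 (mod 27)

Hensel's recurrence: r_{i+1} = r_i − f(r_i)·(f′(r_i))^{-1} mod 3^{i+2}, with f′(x) = 2x. Iterate:
  r_0 = 1 (mod 3)
  r_1 = 1 (mod 9)
  r_2 = 1 (mod 27)
Final: r_2 = 1, and one checks f(r_2) ≡ 0 mod 3^3.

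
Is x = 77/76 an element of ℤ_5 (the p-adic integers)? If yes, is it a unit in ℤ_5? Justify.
x ∈ ℤ_5^× (unit); v_5(x) = 0

ℤ_5 = {x ∈ ℚ_5 : v_5(x) ≥ 0} and ℤ_5^× = {x ∈ ℤ_5 : v_5(x) = 0}. Here v_5(77/76) = v_5(num) − v_5(den) = 0; compare against these criteria.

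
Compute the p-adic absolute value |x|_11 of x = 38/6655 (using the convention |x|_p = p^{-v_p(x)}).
|38/6655|_11 = 1331

Step 1 — compute v_11(x) by factoring powers of 11 out of the numerator and denominator: v_11(38/6655) = -3. Step 2 — apply |x|_p = p^{-v_p(x)} = 11^{3} = 1331.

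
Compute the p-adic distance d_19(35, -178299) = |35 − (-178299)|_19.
d_19(35, -178299) = 1/6859

Step 1 — x − y = 35 − (-178299) = 178334. Step 2 — v_19(178334) = 3 (factor: 178334 = (19^3 · 26); the sign does not affect v_p). Step 3 — |x − y|_19 = 19^{-3} = 1/6859.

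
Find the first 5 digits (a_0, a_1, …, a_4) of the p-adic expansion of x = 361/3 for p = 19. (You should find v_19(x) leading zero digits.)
(a_0, …, a_4) = (0, 0, 13, 12, 12)

v_19(361/3) = 2, so a_0 = ... = a_1 = 0. Factor out: x = 19^2 · u with u = 1/3 a unit in ℤ_19. Expand u iteratively via a_{v+i} = u_i mod 19, u_{i+1} = (u_i − a_{v+i})/19:
  u_0 = 1/3;  a_2 = 13;  u_1 = (u_0 − 13)/19 = -2/3
  u_1 = -2/3;  a_3 = 12;  u_2 = (u_1 − 12)/19 = -2/3
  u_2 = -2/3;  a_4 = 12;  u_3 = (u_2 − 12)/19 = -2/3
Digits: (0, 0, 13, 12, 12).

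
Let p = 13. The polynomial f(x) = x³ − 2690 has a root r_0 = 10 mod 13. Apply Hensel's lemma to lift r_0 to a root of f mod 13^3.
r_2 = 1700 (mod 2197)

Hensel: r_{i+1} = r_i − f(r_i)/f′(r_i) mod 13^{i+2}, where f′(x) = 3x². Iterate:
  r_0 = 10 (mod 13)
  r_1 = 10 (mod 169)
  r_2 = 1700 (mod 2197)
Final: r = 1700 with f(r) ≡ 0 mod 13^3.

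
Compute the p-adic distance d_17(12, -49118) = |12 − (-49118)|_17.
d_17(12, -49118) = 1/4913

Step 1 — x − y = 12 − (-49118) = 49130. Step 2 — v_17(49130) = 3 (factor: 49130 = (17^3 · 10); the sign does not affect v_p). Step 3 — |x − y|_17 = 17^{-3} = 1/4913.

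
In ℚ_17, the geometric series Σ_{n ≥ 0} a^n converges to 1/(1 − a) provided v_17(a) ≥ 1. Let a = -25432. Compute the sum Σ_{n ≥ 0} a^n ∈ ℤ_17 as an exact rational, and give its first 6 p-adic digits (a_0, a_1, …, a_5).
Σ a^n = 1/(1 − a) = 1/25433;  first 6 digits = (1, 0, 14, 11, 8, 13)

v_17(a) = 2 ≥ 1, so the series converges in ℤ_17 to 1/(1 − a) = 1/(1 − (-25432)) = 1/25433. Expand this rational in ℤ_17: compute digits iteratively via d_i = x_i mod 17, x_{i+1} = (x_i − d_i)/17. The first 6 digits are (1, 0, 14, 11, 8, 13).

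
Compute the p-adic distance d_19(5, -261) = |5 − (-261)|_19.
d_19(5, -261) = 1/19

Step 1 — x − y = 5 − (-261) = 266. Step 2 — v_19(266) = 1 (factor: 266 = (19^1 · 14); the sign does not affect v_p). Step 3 — |x − y|_19 = 19^{-1} = 1/19.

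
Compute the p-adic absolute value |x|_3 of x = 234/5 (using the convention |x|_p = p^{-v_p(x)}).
|234/5|_3 = 1/9

Step 1 — compute v_3(x) by factoring powers of 3 out of the numerator and denominator: v_3(234/5) = 2. Step 2 — apply |x|_p = p^{-v_p(x)} = 3^{-2} = 1/9.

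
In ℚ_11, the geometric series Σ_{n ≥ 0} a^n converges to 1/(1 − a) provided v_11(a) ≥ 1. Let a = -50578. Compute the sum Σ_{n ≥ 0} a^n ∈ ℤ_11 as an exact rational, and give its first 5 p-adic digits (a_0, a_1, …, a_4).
Σ a^n = 1/(1 − a) = 1/50579;  first 5 digits = (1, 0, 0, 6, 7)

v_11(a) = 3 ≥ 1, so the series converges in ℤ_11 to 1/(1 − a) = 1/(1 − (-50578)) = 1/50579. Expand this rational in ℤ_11: compute digits iteratively via d_i = x_i mod 11, x_{i+1} = (x_i − d_i)/11. The first 5 digits are (1, 0, 0, 6, 7).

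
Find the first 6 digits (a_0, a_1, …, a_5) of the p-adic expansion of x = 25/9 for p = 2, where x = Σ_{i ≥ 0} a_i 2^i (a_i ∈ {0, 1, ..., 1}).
(a_0, …, a_5) = (1, 0, 0, 0, 1, 0)

v_2(25/9) = 0 (numerator and denominator both coprime to 2), so x ∈ ℤ_2^×. Compute digits iteratively via a_i = x_i mod 2, x_{i+1} = (x_i − a_i)/2, with x_0 = x:
  x_0 = 25/9;  a_0 = 1;  x_1 = (x_0 − 1)/2 = 8/9
  x_1 = 8/9;  a_1 = 0;  x_2 = (x_1 − 0)/2 = 4/9
  x_2 = 4/9;  a_2 = 0;  x_3 = (x_2 − 0)/2 = 2/9
  x_3 = 2/9;  a_3 = 0;  x_4 = (x_3 − 0)/2 = 1/9
  x_4 = 1/9;  a_4 = 1;  x_5 = (x_4 − 1)/2 = -4/9
  x_5 = -4/9;  a_5 = 0;  x_6 = (x_5 − 0)/2 = -2/9
Digits: (1, 0, 0, 0, 1, 0).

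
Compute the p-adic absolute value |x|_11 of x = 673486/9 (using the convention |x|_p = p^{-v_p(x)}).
|673486/9|_11 = 1/14641

Step 1 — compute v_11(x) by factoring powers of 11 out of the numerator and denominator: v_11(673486/9) = 4. Step 2 — apply |x|_p = p^{-v_p(x)} = 11^{-4} = 1/14641.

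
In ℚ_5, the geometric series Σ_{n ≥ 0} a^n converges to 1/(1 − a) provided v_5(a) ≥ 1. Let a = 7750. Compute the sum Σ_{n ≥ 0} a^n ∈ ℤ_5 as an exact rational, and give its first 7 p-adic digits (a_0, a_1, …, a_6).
Σ a^n = 1/(1 − a) = -1/7749;  first 7 digits = (1, 0, 0, 2, 2, 2, 4)

v_5(a) = 3 ≥ 1, so the series converges in ℤ_5 to 1/(1 − a) = 1/(1 − 7750) = -1/7749. Expand this rational in ℤ_5: compute digits iteratively via d_i = x_i mod 5, x_{i+1} = (x_i − d_i)/5. The first 7 digits are (1, 0, 0, 2, 2, 2, 4).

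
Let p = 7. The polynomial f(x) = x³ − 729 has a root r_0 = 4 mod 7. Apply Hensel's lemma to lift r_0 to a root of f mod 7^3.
r_2 = 172 (mod 343)

Hensel: r_{i+1} = r_i − f(r_i)/f′(r_i) mod 7^{i+2}, where f′(x) = 3x². Iterate:
  r_0 = 4 (mod 7)
  r_1 = 25 (mod 49)
  r_2 = 172 (mod 343)
Final: r = 172 with f(r) ≡ 0 mod 7^3.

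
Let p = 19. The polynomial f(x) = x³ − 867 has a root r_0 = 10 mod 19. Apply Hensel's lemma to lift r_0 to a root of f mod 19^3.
r_2 = 4646 (mod 6859)

Hensel: r_{i+1} = r_i − f(r_i)/f′(r_i) mod 19^{i+2}, where f′(x) = 3x². Iterate:
  r_0 = 10 (mod 19)
  r_1 = 314 (mod 361)
  r_2 = 4646 (mod 6859)
Final: r = 4646 with f(r) ≡ 0 mod 19^3.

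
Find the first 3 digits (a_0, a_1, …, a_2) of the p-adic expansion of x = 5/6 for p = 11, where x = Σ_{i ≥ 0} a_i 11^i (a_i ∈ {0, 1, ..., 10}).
(a_0, …, a_2) = (10, 1, 9)

v_11(5/6) = 0 (numerator and denominator both coprime to 11), so x ∈ ℤ_11^×. Compute digits iteratively via a_i = x_i mod 11, x_{i+1} = (x_i − a_i)/11, with x_0 = x:
  x_0 = 5/6;  a_0 = 10;  x_1 = (x_0 − 10)/11 = -5/6
  x_1 = -5/6;  a_1 = 1;  x_2 = (x_1 − 1)/11 = -1/6
  x_2 = -1/6;  a_2 = 9;  x_3 = (x_2 − 9)/11 = -5/6
Digits: (10, 1, 9).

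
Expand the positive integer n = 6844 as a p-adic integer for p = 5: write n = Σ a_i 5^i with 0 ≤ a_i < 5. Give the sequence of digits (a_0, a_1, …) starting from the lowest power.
(a_0, a_1, …) = (4, 3, 3, 4, 0, 2)

Repeated division by 5 gives the digits low-to-high: 6844 = 4 + 3·5^1 + 3·5^2 + 4·5^3 + 2·5^5. Digit sequence: (4, 3, 3, 4, 0, 2).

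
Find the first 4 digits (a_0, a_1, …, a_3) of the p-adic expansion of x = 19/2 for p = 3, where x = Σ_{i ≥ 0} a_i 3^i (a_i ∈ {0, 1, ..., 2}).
(a_0, …, a_3) = (2, 1, 2, 1)

v_3(19/2) = 0 (numerator and denominator both coprime to 3), so x ∈ ℤ_3^×. Compute digits iteratively via a_i = x_i mod 3, x_{i+1} = (x_i − a_i)/3, with x_0 = x:
  x_0 = 19/2;  a_0 = 2;  x_1 = (x_0 − 2)/3 = 5/2
  x_1 = 5/2;  a_1 = 1;  x_2 = (x_1 − 1)/3 = 1/2
  x_2 = 1/2;  a_2 = 2;  x_3 = (x_2 − 2)/3 = -1/2
  x_3 = -1/2;  a_3 = 1;  x_4 = (x_3 − 1)/3 = -1/2
Digits: (2, 1, 2, 1).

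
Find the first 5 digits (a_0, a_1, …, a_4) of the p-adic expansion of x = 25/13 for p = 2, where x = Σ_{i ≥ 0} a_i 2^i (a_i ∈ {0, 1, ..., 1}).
(a_0, …, a_4) = (1, 0, 1, 1, 1)

v_2(25/13) = 0 (numerator and denominator both coprime to 2), so x ∈ ℤ_2^×. Compute digits iteratively via a_i = x_i mod 2, x_{i+1} = (x_i − a_i)/2, with x_0 = x:
  x_0 = 25/13;  a_0 = 1;  x_1 = (x_0 − 1)/2 = 6/13
  x_1 = 6/13;  a_1 = 0;  x_2 = (x_1 − 0)/2 = 3/13
  x_2 = 3/13;  a_2 = 1;  x_3 = (x_2 − 1)/2 = -5/13
  x_3 = -5/13;  a_3 = 1;  x_4 = (x_3 − 1)/2 = -9/13
  x_4 = -9/13;  a_4 = 1;  x_5 = (x_4 − 1)/2 = -11/13
Digits: (1, 0, 1, 1, 1).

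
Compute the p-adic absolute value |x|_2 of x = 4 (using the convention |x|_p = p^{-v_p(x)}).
|4|_2 = 1/4

Step 1 — compute v_2(x) by factoring powers of 2 out of the numerator and denominator: v_2(4) = 2. Step 2 — apply |x|_p = p^{-v_p(x)} = 2^{-2} = 1/4.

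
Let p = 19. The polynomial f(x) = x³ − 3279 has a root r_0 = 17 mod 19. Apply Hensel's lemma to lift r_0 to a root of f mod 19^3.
r_2 = 2468 (mod 6859)

Hensel: r_{i+1} = r_i − f(r_i)/f′(r_i) mod 19^{i+2}, where f′(x) = 3x². Iterate:
  r_0 = 17 (mod 19)
  r_1 = 302 (mod 361)
  r_2 = 2468 (mod 6859)
Final: r = 2468 with f(r) ≡ 0 mod 19^3.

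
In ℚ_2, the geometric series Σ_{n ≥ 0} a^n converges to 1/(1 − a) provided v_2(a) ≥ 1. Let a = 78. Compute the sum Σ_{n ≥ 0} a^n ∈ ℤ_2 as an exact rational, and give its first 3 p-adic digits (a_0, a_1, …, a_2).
Σ a^n = 1/(1 − a) = -1/77;  first 3 digits = (1, 1, 0)

v_2(a) = 1 ≥ 1, so the series converges in ℤ_2 to 1/(1 − a) = 1/(1 − 78) = -1/77. Expand this rational in ℤ_2: compute digits iteratively via d_i = x_i mod 2, x_{i+1} = (x_i − d_i)/2. The first 3 digits are (1, 1, 0).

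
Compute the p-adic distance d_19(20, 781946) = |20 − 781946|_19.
d_19(20, 781946) = 1/130321

Step 1 — x − y = 20 − 781946 = -781926. Step 2 — v_19(-781926) = 4 (factor: -781926 = −(19^4 · 6); the sign does not affect v_p). Step 3 — |x − y|_19 = 19^{-4} = 1/130321.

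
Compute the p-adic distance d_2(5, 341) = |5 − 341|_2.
d_2(5, 341) = 1/16

Step 1 — x − y = 5 − 341 = -336. Step 2 — v_2(-336) = 4 (factor: -336 = −(2^4 · 21); the sign does not affect v_p). Step 3 — |x − y|_2 = 2^{-4} = 1/16.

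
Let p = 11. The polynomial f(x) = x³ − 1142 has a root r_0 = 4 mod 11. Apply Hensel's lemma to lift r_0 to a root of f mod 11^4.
r_3 = 14007 (mod 14641)

Hensel: r_{i+1} = r_i − f(r_i)/f′(r_i) mod 11^{i+2}, where f′(x) = 3x². Iterate:
  r_0 = 4 (mod 11)
  r_1 = 92 (mod 121)
  r_2 = 697 (mod 1331)
  r_3 = 14007 (mod 14641)
Final: r = 14007 with f(r) ≡ 0 mod 11^4.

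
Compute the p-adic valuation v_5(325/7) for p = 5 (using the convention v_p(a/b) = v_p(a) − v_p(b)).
v_5(325/7) = 2

Factor powers of 5 from the numerator and denominator of the reduced fraction: 325 = 5^2 · 13 and 7 = 5^0 · 7. Apply v_p(a/b) = v_p(a) − v_p(b): v_5(325/7) = 2 − 0 = 2.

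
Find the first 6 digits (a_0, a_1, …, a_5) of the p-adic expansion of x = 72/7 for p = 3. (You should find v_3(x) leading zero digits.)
(a_0, …, a_5) = (0, 0, 2, 1, 0, 2)

v_3(72/7) = 2, so a_0 = ... = a_1 = 0. Factor out: x = 3^2 · u with u = 8/7 a unit in ℤ_3. Expand u iteratively via a_{v+i} = u_i mod 3, u_{i+1} = (u_i − a_{v+i})/3:
  u_0 = 8/7;  a_2 = 2;  u_1 = (u_0 − 2)/3 = -2/7
  u_1 = -2/7;  a_3 = 1;  u_2 = (u_1 − 1)/3 = -3/7
  u_2 = -3/7;  a_4 = 0;  u_3 = (u_2 − 0)/3 = -1/7
  u_3 = -1/7;  a_5 = 2;  u_4 = (u_3 − 2)/3 = -5/7
Digits: (0, 0, 2, 1, 0, 2).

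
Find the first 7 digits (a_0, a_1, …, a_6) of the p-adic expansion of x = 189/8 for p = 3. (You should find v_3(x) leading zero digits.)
(a_0, …, a_6) = (0, 0, 0, 2, 0, 1, 0)

v_3(189/8) = 3, so a_0 = ... = a_2 = 0. Factor out: x = 3^3 · u with u = 7/8 a unit in ℤ_3. Expand u iteratively via a_{v+i} = u_i mod 3, u_{i+1} = (u_i − a_{v+i})/3:
  u_0 = 7/8;  a_3 = 2;  u_1 = (u_0 − 2)/3 = -3/8
  u_1 = -3/8;  a_4 = 0;  u_2 = (u_1 − 0)/3 = -1/8
  u_2 = -1/8;  a_5 = 1;  u_3 = (u_2 − 1)/3 = -3/8
  u_3 = -3/8;  a_6 = 0;  u_4 = (u_3 − 0)/3 = -1/8
Digits: (0, 0, 0, 2, 0, 1, 0).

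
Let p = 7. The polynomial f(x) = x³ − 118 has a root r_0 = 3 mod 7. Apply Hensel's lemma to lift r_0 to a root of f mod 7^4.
r_3 = 2264 (mod 2401)

Hensel: r_{i+1} = r_i − f(r_i)/f′(r_i) mod 7^{i+2}, where f′(x) = 3x². Iterate:
  r_0 = 3 (mod 7)
  r_1 = 10 (mod 49)
  r_2 = 206 (mod 343)
  r_3 = 2264 (mod 2401)
Final: r = 2264 with f(r) ≡ 0 mod 7^4.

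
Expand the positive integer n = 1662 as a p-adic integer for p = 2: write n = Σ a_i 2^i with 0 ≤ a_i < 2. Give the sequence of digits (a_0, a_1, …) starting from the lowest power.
(a_0, a_1, …) = (0, 1, 1, 1, 1, 1, 1, 0, 0, 1, 1)

Repeated division by 2 gives the digits low-to-high: 1662 = 1·2^1 + 1·2^2 + 1·2^3 + 1·2^4 + 1·2^5 + 1·2^6 + 1·2^9 + 1·2^10. Digit sequence: (0, 1, 1, 1, 1, 1, 1, 0, 0, 1, 1).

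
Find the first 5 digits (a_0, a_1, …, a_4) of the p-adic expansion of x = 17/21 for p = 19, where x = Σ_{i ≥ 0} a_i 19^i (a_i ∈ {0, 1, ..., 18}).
(a_0, …, a_4) = (18, 0, 9, 14, 11)

v_19(17/21) = 0 (numerator and denominator both coprime to 19), so x ∈ ℤ_19^×. Compute digits iteratively via a_i = x_i mod 19, x_{i+1} = (x_i − a_i)/19, with x_0 = x:
  x_0 = 17/21;  a_0 = 18;  x_1 = (x_0 − 18)/19 = -19/21
  x_1 = -19/21;  a_1 = 0;  x_2 = (x_1 − 0)/19 = -1/21
  x_2 = -1/21;  a_2 = 9;  x_3 = (x_2 − 9)/19 = -10/21
  x_3 = -10/21;  a_3 = 14;  x_4 = (x_3 − 14)/19 = -16/21
  x_4 = -16/21;  a_4 = 11;  x_5 = (x_4 − 11)/19 = -13/21
Digits: (18, 0, 9, 14, 11).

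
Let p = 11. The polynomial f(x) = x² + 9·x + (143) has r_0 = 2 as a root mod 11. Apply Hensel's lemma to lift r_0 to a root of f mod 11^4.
r_3 = 464 (mod 14641)

Hensel: r_{i+1} = r_i − f(r_i)·(f′(r_i))^{-1} mod 11^{i+2}, f′(x) = 2x + 9. Iterate:
  r_0 = 2 (mod 11)
  r_1 = 101 (mod 121)
  r_2 = 464 (mod 1331)
  r_3 = 464 (mod 14641)
Final: r = 464 satisfies f(r) ≡ 0 mod 11^4.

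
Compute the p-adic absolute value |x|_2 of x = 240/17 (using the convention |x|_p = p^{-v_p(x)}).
|240/17|_2 = 1/16

Step 1 — compute v_2(x) by factoring powers of 2 out of the numerator and denominator: v_2(240/17) = 4. Step 2 — apply |x|_p = p^{-v_p(x)} = 2^{-4} = 1/16.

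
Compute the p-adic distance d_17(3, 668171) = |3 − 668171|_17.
d_17(3, 668171) = 1/83521

Step 1 — x − y = 3 − 668171 = -668168. Step 2 — v_17(-668168) = 4 (factor: -668168 = −(17^4 · 8); the sign does not affect v_p). Step 3 — |x − y|_17 = 17^{-4} = 1/83521.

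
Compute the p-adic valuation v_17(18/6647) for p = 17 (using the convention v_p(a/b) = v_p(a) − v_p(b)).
v_17(18/6647) = -2

Factor powers of 17 from the numerator and denominator of the reduced fraction: 18 = 17^0 · 18 and 6647 = 17^2 · 23. Apply v_p(a/b) = v_p(a) − v_p(b): v_17(18/6647) = 0 − 2 = -2.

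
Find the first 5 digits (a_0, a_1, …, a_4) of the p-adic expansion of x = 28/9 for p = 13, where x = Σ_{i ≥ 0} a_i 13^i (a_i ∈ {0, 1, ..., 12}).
(a_0, …, a_4) = (6, 7, 11, 2, 7)

v_13(28/9) = 0 (numerator and denominator both coprime to 13), so x ∈ ℤ_13^×. Compute digits iteratively via a_i = x_i mod 13, x_{i+1} = (x_i − a_i)/13, with x_0 = x:
  x_0 = 28/9;  a_0 = 6;  x_1 = (x_0 − 6)/13 = -2/9
  x_1 = -2/9;  a_1 = 7;  x_2 = (x_1 − 7)/13 = -5/9
  x_2 = -5/9;  a_2 = 11;  x_3 = (x_2 − 11)/13 = -8/9
  x_3 = -8/9;  a_3 = 2;  x_4 = (x_3 − 2)/13 = -2/9
  x_4 = -2/9;  a_4 = 7;  x_5 = (x_4 − 7)/13 = -5/9
Digits: (6, 7, 11, 2, 7).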